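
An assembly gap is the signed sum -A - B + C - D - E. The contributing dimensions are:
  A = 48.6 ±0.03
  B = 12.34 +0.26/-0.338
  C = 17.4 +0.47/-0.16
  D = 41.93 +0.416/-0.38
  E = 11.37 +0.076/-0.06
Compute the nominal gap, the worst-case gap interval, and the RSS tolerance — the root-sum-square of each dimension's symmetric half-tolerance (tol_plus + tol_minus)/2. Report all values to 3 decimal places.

Stack each dimension's contribution:
  -A: nom -48.600 → Σnom=-48.600; wc +0.030/-0.030 → slack +0.030/-0.030; half-tol=0.030, Σhalf²=0.000900
  -B: nom -12.340 → Σnom=-60.940; wc +0.338/-0.260 → slack +0.368/-0.290; half-tol=0.299, Σhalf²=0.090301
  +C: nom +17.400 → Σnom=-43.540; wc +0.470/-0.160 → slack +0.838/-0.450; half-tol=0.315, Σhalf²=0.189526
  -D: nom -41.930 → Σnom=-85.470; wc +0.380/-0.416 → slack +1.218/-0.866; half-tol=0.398, Σhalf²=0.347930
  -E: nom -11.370 → Σnom=-96.840; wc +0.060/-0.076 → slack +1.278/-0.942; half-tol=0.068, Σhalf²=0.352554
Nominal = -96.840. Worst-case = [-96.840 - 0.942, -96.840 + 1.278] = [-97.782, -95.562]. RSS = √0.352554 = 0.594.

nominal=-96.840 wc=[-97.782,-95.562] rss=0.594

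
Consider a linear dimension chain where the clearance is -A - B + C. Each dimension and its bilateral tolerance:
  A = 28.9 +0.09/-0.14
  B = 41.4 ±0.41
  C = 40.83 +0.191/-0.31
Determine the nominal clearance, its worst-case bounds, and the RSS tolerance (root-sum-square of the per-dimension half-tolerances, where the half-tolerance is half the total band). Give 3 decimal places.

nominal=-29.470 wc=[-30.280,-28.729] rss=0.494

Stack each dimension's contribution:
  -A: nom -28.900 → Σnom=-28.900; wc +0.140/-0.090 → slack +0.140/-0.090; half-tol=0.115, Σhalf²=0.013225
  -B: nom -41.400 → Σnom=-70.300; wc +0.410/-0.410 → slack +0.550/-0.500; half-tol=0.410, Σhalf²=0.181325
  +C: nom +40.830 → Σnom=-29.470; wc +0.191/-0.310 → slack +0.741/-0.810; half-tol=0.251, Σhalf²=0.244075
Nominal = -29.470. Worst-case = [-29.470 - 0.810, -29.470 + 0.741] = [-30.280, -28.729]. RSS = √0.244075 = 0.494.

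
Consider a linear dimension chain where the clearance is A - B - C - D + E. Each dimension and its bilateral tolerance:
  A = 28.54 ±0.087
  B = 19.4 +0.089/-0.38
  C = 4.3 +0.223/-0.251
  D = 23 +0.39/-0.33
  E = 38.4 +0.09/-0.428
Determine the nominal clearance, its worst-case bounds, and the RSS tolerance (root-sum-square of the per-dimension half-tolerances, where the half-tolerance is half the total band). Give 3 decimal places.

Stack each dimension's contribution:
  +A: nom +28.540 → Σnom=28.540; wc +0.087/-0.087 → slack +0.087/-0.087; half-tol=0.087, Σhalf²=0.007569
  -B: nom -19.400 → Σnom=9.140; wc +0.380/-0.089 → slack +0.467/-0.176; half-tol=0.234, Σhalf²=0.062559
  -C: nom -4.300 → Σnom=4.840; wc +0.251/-0.223 → slack +0.718/-0.399; half-tol=0.237, Σhalf²=0.118728
  -D: nom -23.000 → Σnom=-18.160; wc +0.330/-0.390 → slack +1.048/-0.789; half-tol=0.360, Σhalf²=0.248328
  +E: nom +38.400 → Σnom=20.240; wc +0.090/-0.428 → slack +1.138/-1.217; half-tol=0.259, Σhalf²=0.315409
Nominal = 20.240. Worst-case = [20.240 - 1.217, 20.240 + 1.138] = [19.023, 21.378]. RSS = √0.315409 = 0.562.

nominal=20.240 wc=[19.023,21.378] rss=0.562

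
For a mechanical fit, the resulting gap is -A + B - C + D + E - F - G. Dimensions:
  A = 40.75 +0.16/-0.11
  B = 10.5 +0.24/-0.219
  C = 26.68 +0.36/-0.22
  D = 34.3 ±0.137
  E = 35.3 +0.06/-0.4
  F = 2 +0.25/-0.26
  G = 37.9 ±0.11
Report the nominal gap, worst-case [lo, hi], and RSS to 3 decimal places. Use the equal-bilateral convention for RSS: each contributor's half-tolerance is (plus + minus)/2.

Stack each dimension's contribution:
  -A: nom -40.750 → Σnom=-40.750; wc +0.110/-0.160 → slack +0.110/-0.160; half-tol=0.135, Σhalf²=0.018225
  +B: nom +10.500 → Σnom=-30.250; wc +0.240/-0.219 → slack +0.350/-0.379; half-tol=0.229, Σhalf²=0.070895
  -C: nom -26.680 → Σnom=-56.930; wc +0.220/-0.360 → slack +0.570/-0.739; half-tol=0.290, Σhalf²=0.154995
  +D: nom +34.300 → Σnom=-22.630; wc +0.137/-0.137 → slack +0.707/-0.876; half-tol=0.137, Σhalf²=0.173764
  +E: nom +35.300 → Σnom=12.670; wc +0.060/-0.400 → slack +0.767/-1.276; half-tol=0.230, Σhalf²=0.226664
  -F: nom -2.000 → Σnom=10.670; wc +0.260/-0.250 → slack +1.027/-1.526; half-tol=0.255, Σhalf²=0.291689
  -G: nom -37.900 → Σnom=-27.230; wc +0.110/-0.110 → slack +1.137/-1.636; half-tol=0.110, Σhalf²=0.303789
Nominal = -27.230. Worst-case = [-27.230 - 1.636, -27.230 + 1.137] = [-28.866, -26.093]. RSS = √0.303789 = 0.551.

nominal=-27.230 wc=[-28.866,-26.093] rss=0.551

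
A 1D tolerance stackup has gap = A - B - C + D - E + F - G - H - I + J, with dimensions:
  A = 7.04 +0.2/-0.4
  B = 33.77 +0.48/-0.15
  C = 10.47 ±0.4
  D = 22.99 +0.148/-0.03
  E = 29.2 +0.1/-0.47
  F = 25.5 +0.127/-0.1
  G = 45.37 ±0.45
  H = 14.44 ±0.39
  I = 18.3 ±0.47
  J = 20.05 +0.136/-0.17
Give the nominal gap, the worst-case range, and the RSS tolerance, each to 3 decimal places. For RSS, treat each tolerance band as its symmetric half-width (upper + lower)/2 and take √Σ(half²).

nominal=-75.970 wc=[-78.960,-73.029] rss=1.025

Stack each dimension's contribution:
  +A: nom +7.040 → Σnom=7.040; wc +0.200/-0.400 → slack +0.200/-0.400; half-tol=0.300, Σhalf²=0.090000
  -B: nom -33.770 → Σnom=-26.730; wc +0.150/-0.480 → slack +0.350/-0.880; half-tol=0.315, Σhalf²=0.189225
  -C: nom -10.470 → Σnom=-37.200; wc +0.400/-0.400 → slack +0.750/-1.280; half-tol=0.400, Σhalf²=0.349225
  +D: nom +22.990 → Σnom=-14.210; wc +0.148/-0.030 → slack +0.898/-1.310; half-tol=0.089, Σhalf²=0.357146
  -E: nom -29.200 → Σnom=-43.410; wc +0.470/-0.100 → slack +1.368/-1.410; half-tol=0.285, Σhalf²=0.438371
  +F: nom +25.500 → Σnom=-17.910; wc +0.127/-0.100 → slack +1.495/-1.510; half-tol=0.114, Σhalf²=0.451253
  -G: nom -45.370 → Σnom=-63.280; wc +0.450/-0.450 → slack +1.945/-1.960; half-tol=0.450, Σhalf²=0.653753
  -H: nom -14.440 → Σnom=-77.720; wc +0.390/-0.390 → slack +2.335/-2.350; half-tol=0.390, Σhalf²=0.805853
  -I: nom -18.300 → Σnom=-96.020; wc +0.470/-0.470 → slack +2.805/-2.820; half-tol=0.470, Σhalf²=1.026753
  +J: nom +20.050 → Σnom=-75.970; wc +0.136/-0.170 → slack +2.941/-2.990; half-tol=0.153, Σhalf²=1.050162
Nominal = -75.970. Worst-case = [-75.970 - 2.990, -75.970 + 2.941] = [-78.960, -73.029]. RSS = √1.050162 = 1.025.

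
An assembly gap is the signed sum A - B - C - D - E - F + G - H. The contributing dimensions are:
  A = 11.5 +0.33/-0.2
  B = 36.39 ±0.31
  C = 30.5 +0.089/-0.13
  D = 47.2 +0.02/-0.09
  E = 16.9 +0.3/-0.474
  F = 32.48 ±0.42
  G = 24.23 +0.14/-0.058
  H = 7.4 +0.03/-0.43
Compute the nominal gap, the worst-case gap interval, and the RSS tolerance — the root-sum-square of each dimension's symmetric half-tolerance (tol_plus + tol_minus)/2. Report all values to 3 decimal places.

nominal=-135.140 wc=[-136.567,-132.816] rss=0.755

Stack each dimension's contribution:
  +A: nom +11.500 → Σnom=11.500; wc +0.330/-0.200 → slack +0.330/-0.200; half-tol=0.265, Σhalf²=0.070225
  -B: nom -36.390 → Σnom=-24.890; wc +0.310/-0.310 → slack +0.640/-0.510; half-tol=0.310, Σhalf²=0.166325
  -C: nom -30.500 → Σnom=-55.390; wc +0.130/-0.089 → slack +0.770/-0.599; half-tol=0.110, Σhalf²=0.178315
  -D: nom -47.200 → Σnom=-102.590; wc +0.090/-0.020 → slack +0.860/-0.619; half-tol=0.055, Σhalf²=0.181340
  -E: nom -16.900 → Σnom=-119.490; wc +0.474/-0.300 → slack +1.334/-0.919; half-tol=0.387, Σhalf²=0.331109
  -F: nom -32.480 → Σnom=-151.970; wc +0.420/-0.420 → slack +1.754/-1.339; half-tol=0.420, Σhalf²=0.507509
  +G: nom +24.230 → Σnom=-127.740; wc +0.140/-0.058 → slack +1.894/-1.397; half-tol=0.099, Σhalf²=0.517310
  -H: nom -7.400 → Σnom=-135.140; wc +0.430/-0.030 → slack +2.324/-1.427; half-tol=0.230, Σhalf²=0.570210
Nominal = -135.140. Worst-case = [-135.140 - 1.427, -135.140 + 2.324] = [-136.567, -132.816]. RSS = √0.570210 = 0.755.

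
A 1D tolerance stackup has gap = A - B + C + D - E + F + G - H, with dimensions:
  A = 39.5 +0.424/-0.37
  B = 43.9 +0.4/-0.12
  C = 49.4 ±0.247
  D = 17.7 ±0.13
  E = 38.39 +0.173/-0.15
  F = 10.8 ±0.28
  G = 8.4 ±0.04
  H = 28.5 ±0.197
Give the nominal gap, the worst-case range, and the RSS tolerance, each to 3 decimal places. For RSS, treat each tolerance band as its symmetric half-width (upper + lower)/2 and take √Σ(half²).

Stack each dimension's contribution:
  +A: nom +39.500 → Σnom=39.500; wc +0.424/-0.370 → slack +0.424/-0.370; half-tol=0.397, Σhalf²=0.157609
  -B: nom -43.900 → Σnom=-4.400; wc +0.120/-0.400 → slack +0.544/-0.770; half-tol=0.260, Σhalf²=0.225209
  +C: nom +49.400 → Σnom=45.000; wc +0.247/-0.247 → slack +0.791/-1.017; half-tol=0.247, Σhalf²=0.286218
  +D: nom +17.700 → Σnom=62.700; wc +0.130/-0.130 → slack +0.921/-1.147; half-tol=0.130, Σhalf²=0.303118
  -E: nom -38.390 → Σnom=24.310; wc +0.150/-0.173 → slack +1.071/-1.320; half-tol=0.161, Σhalf²=0.329200
  +F: nom +10.800 → Σnom=35.110; wc +0.280/-0.280 → slack +1.351/-1.600; half-tol=0.280, Σhalf²=0.407600
  +G: nom +8.400 → Σnom=43.510; wc +0.040/-0.040 → slack +1.391/-1.640; half-tol=0.040, Σhalf²=0.409200
  -H: nom -28.500 → Σnom=15.010; wc +0.197/-0.197 → slack +1.588/-1.837; half-tol=0.197, Σhalf²=0.448009
Nominal = 15.010. Worst-case = [15.010 - 1.837, 15.010 + 1.588] = [13.173, 16.598]. RSS = √0.448009 = 0.669.

nominal=15.010 wc=[13.173,16.598] rss=0.669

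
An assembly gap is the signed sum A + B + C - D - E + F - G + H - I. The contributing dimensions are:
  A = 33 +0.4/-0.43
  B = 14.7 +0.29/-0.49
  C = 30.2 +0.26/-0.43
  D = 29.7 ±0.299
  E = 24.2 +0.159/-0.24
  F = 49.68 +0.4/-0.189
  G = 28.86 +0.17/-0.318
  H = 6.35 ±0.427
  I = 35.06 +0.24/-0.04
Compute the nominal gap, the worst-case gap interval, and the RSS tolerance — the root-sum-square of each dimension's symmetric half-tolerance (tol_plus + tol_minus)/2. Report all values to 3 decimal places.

nominal=16.110 wc=[13.276,18.784] rss=0.960

Stack each dimension's contribution:
  +A: nom +33.000 → Σnom=33.000; wc +0.400/-0.430 → slack +0.400/-0.430; half-tol=0.415, Σhalf²=0.172225
  +B: nom +14.700 → Σnom=47.700; wc +0.290/-0.490 → slack +0.690/-0.920; half-tol=0.390, Σhalf²=0.324325
  +C: nom +30.200 → Σnom=77.900; wc +0.260/-0.430 → slack +0.950/-1.350; half-tol=0.345, Σhalf²=0.443350
  -D: nom -29.700 → Σnom=48.200; wc +0.299/-0.299 → slack +1.249/-1.649; half-tol=0.299, Σhalf²=0.532751
  -E: nom -24.200 → Σnom=24.000; wc +0.240/-0.159 → slack +1.489/-1.808; half-tol=0.200, Σhalf²=0.572551
  +F: nom +49.680 → Σnom=73.680; wc +0.400/-0.189 → slack +1.889/-1.997; half-tol=0.294, Σhalf²=0.659281
  -G: nom -28.860 → Σnom=44.820; wc +0.318/-0.170 → slack +2.207/-2.167; half-tol=0.244, Σhalf²=0.718817
  +H: nom +6.350 → Σnom=51.170; wc +0.427/-0.427 → slack +2.634/-2.594; half-tol=0.427, Σhalf²=0.901146
  -I: nom -35.060 → Σnom=16.110; wc +0.040/-0.240 → slack +2.674/-2.834; half-tol=0.140, Σhalf²=0.920746
Nominal = 16.110. Worst-case = [16.110 - 2.834, 16.110 + 2.674] = [13.276, 18.784]. RSS = √0.920746 = 0.960.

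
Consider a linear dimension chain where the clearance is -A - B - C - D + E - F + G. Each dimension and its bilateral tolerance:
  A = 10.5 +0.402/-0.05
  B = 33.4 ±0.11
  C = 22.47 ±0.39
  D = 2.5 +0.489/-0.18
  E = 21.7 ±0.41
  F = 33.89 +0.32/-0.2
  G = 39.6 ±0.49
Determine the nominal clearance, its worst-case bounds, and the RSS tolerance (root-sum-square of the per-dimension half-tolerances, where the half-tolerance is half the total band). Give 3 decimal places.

nominal=-41.460 wc=[-44.071,-39.630] rss=0.896

Stack each dimension's contribution:
  -A: nom -10.500 → Σnom=-10.500; wc +0.050/-0.402 → slack +0.050/-0.402; half-tol=0.226, Σhalf²=0.051076
  -B: nom -33.400 → Σnom=-43.900; wc +0.110/-0.110 → slack +0.160/-0.512; half-tol=0.110, Σhalf²=0.063176
  -C: nom -22.470 → Σnom=-66.370; wc +0.390/-0.390 → slack +0.550/-0.902; half-tol=0.390, Σhalf²=0.215276
  -D: nom -2.500 → Σnom=-68.870; wc +0.180/-0.489 → slack +0.730/-1.391; half-tol=0.335, Σhalf²=0.327166
  +E: nom +21.700 → Σnom=-47.170; wc +0.410/-0.410 → slack +1.140/-1.801; half-tol=0.410, Σhalf²=0.495266
  -F: nom -33.890 → Σnom=-81.060; wc +0.200/-0.320 → slack +1.340/-2.121; half-tol=0.260, Σhalf²=0.562866
  +G: nom +39.600 → Σnom=-41.460; wc +0.490/-0.490 → slack +1.830/-2.611; half-tol=0.490, Σhalf²=0.802966
Nominal = -41.460. Worst-case = [-41.460 - 2.611, -41.460 + 1.830] = [-44.071, -39.630]. RSS = √0.802966 = 0.896.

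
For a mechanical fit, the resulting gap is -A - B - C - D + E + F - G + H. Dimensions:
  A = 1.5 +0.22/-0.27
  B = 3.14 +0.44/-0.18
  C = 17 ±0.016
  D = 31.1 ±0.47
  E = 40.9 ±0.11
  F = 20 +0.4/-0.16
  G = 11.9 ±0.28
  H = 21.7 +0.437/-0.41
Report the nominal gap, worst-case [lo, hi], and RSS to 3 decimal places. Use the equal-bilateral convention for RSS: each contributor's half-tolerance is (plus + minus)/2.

nominal=17.960 wc=[15.854,20.123] rss=0.852

Stack each dimension's contribution:
  -A: nom -1.500 → Σnom=-1.500; wc +0.270/-0.220 → slack +0.270/-0.220; half-tol=0.245, Σhalf²=0.060025
  -B: nom -3.140 → Σnom=-4.640; wc +0.180/-0.440 → slack +0.450/-0.660; half-tol=0.310, Σhalf²=0.156125
  -C: nom -17.000 → Σnom=-21.640; wc +0.016/-0.016 → slack +0.466/-0.676; half-tol=0.016, Σhalf²=0.156381
  -D: nom -31.100 → Σnom=-52.740; wc +0.470/-0.470 → slack +0.936/-1.146; half-tol=0.470, Σhalf²=0.377281
  +E: nom +40.900 → Σnom=-11.840; wc +0.110/-0.110 → slack +1.046/-1.256; half-tol=0.110, Σhalf²=0.389381
  +F: nom +20.000 → Σnom=8.160; wc +0.400/-0.160 → slack +1.446/-1.416; half-tol=0.280, Σhalf²=0.467781
  -G: nom -11.900 → Σnom=-3.740; wc +0.280/-0.280 → slack +1.726/-1.696; half-tol=0.280, Σhalf²=0.546181
  +H: nom +21.700 → Σnom=17.960; wc +0.437/-0.410 → slack +2.163/-2.106; half-tol=0.423, Σhalf²=0.725533
Nominal = 17.960. Worst-case = [17.960 - 2.106, 17.960 + 2.163] = [15.854, 20.123]. RSS = √0.725533 = 0.852.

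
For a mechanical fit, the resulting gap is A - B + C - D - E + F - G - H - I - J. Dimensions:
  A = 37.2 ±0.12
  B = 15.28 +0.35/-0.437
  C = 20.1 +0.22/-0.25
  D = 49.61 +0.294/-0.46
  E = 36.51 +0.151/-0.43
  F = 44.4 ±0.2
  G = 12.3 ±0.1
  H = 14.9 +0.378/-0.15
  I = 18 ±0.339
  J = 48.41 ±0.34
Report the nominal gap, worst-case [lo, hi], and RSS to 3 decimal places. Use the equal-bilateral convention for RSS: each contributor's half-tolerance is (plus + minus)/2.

Stack each dimension's contribution:
  +A: nom +37.200 → Σnom=37.200; wc +0.120/-0.120 → slack +0.120/-0.120; half-tol=0.120, Σhalf²=0.014400
  -B: nom -15.280 → Σnom=21.920; wc +0.437/-0.350 → slack +0.557/-0.470; half-tol=0.393, Σhalf²=0.169242
  +C: nom +20.100 → Σnom=42.020; wc +0.220/-0.250 → slack +0.777/-0.720; half-tol=0.235, Σhalf²=0.224467
  -D: nom -49.610 → Σnom=-7.590; wc +0.460/-0.294 → slack +1.237/-1.014; half-tol=0.377, Σhalf²=0.366596
  -E: nom -36.510 → Σnom=-44.100; wc +0.430/-0.151 → slack +1.667/-1.165; half-tol=0.290, Σhalf²=0.450986
  +F: nom +44.400 → Σnom=0.300; wc +0.200/-0.200 → slack +1.867/-1.365; half-tol=0.200, Σhalf²=0.490986
  -G: nom -12.300 → Σnom=-12.000; wc +0.100/-0.100 → slack +1.967/-1.465; half-tol=0.100, Σhalf²=0.500987
  -H: nom -14.900 → Σnom=-26.900; wc +0.150/-0.378 → slack +2.117/-1.843; half-tol=0.264, Σhalf²=0.570682
  -I: nom -18.000 → Σnom=-44.900; wc +0.339/-0.339 → slack +2.456/-2.182; half-tol=0.339, Σhalf²=0.685604
  -J: nom -48.410 → Σnom=-93.310; wc +0.340/-0.340 → slack +2.796/-2.522; half-tol=0.340, Σhalf²=0.801204
Nominal = -93.310. Worst-case = [-93.310 - 2.522, -93.310 + 2.796] = [-95.832, -90.514]. RSS = √0.801204 = 0.895.

nominal=-93.310 wc=[-95.832,-90.514] rss=0.895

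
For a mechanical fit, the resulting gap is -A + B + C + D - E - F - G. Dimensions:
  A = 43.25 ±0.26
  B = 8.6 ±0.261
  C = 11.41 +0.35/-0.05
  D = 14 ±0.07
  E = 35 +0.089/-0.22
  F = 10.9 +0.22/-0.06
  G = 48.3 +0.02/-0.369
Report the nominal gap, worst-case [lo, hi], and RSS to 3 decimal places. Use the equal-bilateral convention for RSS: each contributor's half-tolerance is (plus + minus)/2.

nominal=-103.440 wc=[-104.410,-101.850] rss=0.512

Stack each dimension's contribution:
  -A: nom -43.250 → Σnom=-43.250; wc +0.260/-0.260 → slack +0.260/-0.260; half-tol=0.260, Σhalf²=0.067600
  +B: nom +8.600 → Σnom=-34.650; wc +0.261/-0.261 → slack +0.521/-0.521; half-tol=0.261, Σhalf²=0.135721
  +C: nom +11.410 → Σnom=-23.240; wc +0.350/-0.050 → slack +0.871/-0.571; half-tol=0.200, Σhalf²=0.175721
  +D: nom +14.000 → Σnom=-9.240; wc +0.070/-0.070 → slack +0.941/-0.641; half-tol=0.070, Σhalf²=0.180621
  -E: nom -35.000 → Σnom=-44.240; wc +0.220/-0.089 → slack +1.161/-0.730; half-tol=0.154, Σhalf²=0.204491
  -F: nom -10.900 → Σnom=-55.140; wc +0.060/-0.220 → slack +1.221/-0.950; half-tol=0.140, Σhalf²=0.224091
  -G: nom -48.300 → Σnom=-103.440; wc +0.369/-0.020 → slack +1.590/-0.970; half-tol=0.195, Σhalf²=0.261922
Nominal = -103.440. Worst-case = [-103.440 - 0.970, -103.440 + 1.590] = [-104.410, -101.850]. RSS = √0.261922 = 0.512.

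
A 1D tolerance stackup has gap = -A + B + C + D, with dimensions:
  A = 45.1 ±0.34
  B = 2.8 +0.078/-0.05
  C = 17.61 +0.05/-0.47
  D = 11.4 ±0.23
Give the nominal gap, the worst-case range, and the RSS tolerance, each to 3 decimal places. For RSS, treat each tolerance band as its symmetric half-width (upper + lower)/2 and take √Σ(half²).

nominal=-13.290 wc=[-14.380,-12.592] rss=0.490

Stack each dimension's contribution:
  -A: nom -45.100 → Σnom=-45.100; wc +0.340/-0.340 → slack +0.340/-0.340; half-tol=0.340, Σhalf²=0.115600
  +B: nom +2.800 → Σnom=-42.300; wc +0.078/-0.050 → slack +0.418/-0.390; half-tol=0.064, Σhalf²=0.119696
  +C: nom +17.610 → Σnom=-24.690; wc +0.050/-0.470 → slack +0.468/-0.860; half-tol=0.260, Σhalf²=0.187296
  +D: nom +11.400 → Σnom=-13.290; wc +0.230/-0.230 → slack +0.698/-1.090; half-tol=0.230, Σhalf²=0.240196
Nominal = -13.290. Worst-case = [-13.290 - 1.090, -13.290 + 0.698] = [-14.380, -12.592]. RSS = √0.240196 = 0.490.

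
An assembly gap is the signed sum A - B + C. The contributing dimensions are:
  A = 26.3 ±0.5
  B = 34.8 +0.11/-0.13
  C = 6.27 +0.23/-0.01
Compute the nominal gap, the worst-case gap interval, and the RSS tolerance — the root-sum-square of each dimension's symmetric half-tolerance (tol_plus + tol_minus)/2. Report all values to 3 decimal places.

nominal=-2.230 wc=[-2.850,-1.370] rss=0.528

Stack each dimension's contribution:
  +A: nom +26.300 → Σnom=26.300; wc +0.500/-0.500 → slack +0.500/-0.500; half-tol=0.500, Σhalf²=0.250000
  -B: nom -34.800 → Σnom=-8.500; wc +0.130/-0.110 → slack +0.630/-0.610; half-tol=0.120, Σhalf²=0.264400
  +C: nom +6.270 → Σnom=-2.230; wc +0.230/-0.010 → slack +0.860/-0.620; half-tol=0.120, Σhalf²=0.278800
Nominal = -2.230. Worst-case = [-2.230 - 0.620, -2.230 + 0.860] = [-2.850, -1.370]. RSS = √0.278800 = 0.528.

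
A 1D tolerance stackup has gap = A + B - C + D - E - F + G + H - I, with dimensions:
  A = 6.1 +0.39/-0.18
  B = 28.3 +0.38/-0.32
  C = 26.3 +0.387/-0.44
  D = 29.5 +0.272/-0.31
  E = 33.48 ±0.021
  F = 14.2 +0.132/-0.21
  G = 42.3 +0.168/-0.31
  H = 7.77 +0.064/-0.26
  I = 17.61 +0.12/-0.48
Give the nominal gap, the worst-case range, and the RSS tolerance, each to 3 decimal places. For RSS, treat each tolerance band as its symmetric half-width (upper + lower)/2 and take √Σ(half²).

nominal=22.380 wc=[20.340,24.805] rss=0.814

Stack each dimension's contribution:
  +A: nom +6.100 → Σnom=6.100; wc +0.390/-0.180 → slack +0.390/-0.180; half-tol=0.285, Σhalf²=0.081225
  +B: nom +28.300 → Σnom=34.400; wc +0.380/-0.320 → slack +0.770/-0.500; half-tol=0.350, Σhalf²=0.203725
  -C: nom -26.300 → Σnom=8.100; wc +0.440/-0.387 → slack +1.210/-0.887; half-tol=0.413, Σhalf²=0.374707
  +D: nom +29.500 → Σnom=37.600; wc +0.272/-0.310 → slack +1.482/-1.197; half-tol=0.291, Σhalf²=0.459388
  -E: nom -33.480 → Σnom=4.120; wc +0.021/-0.021 → slack +1.503/-1.218; half-tol=0.021, Σhalf²=0.459829
  -F: nom -14.200 → Σnom=-10.080; wc +0.210/-0.132 → slack +1.713/-1.350; half-tol=0.171, Σhalf²=0.489070
  +G: nom +42.300 → Σnom=32.220; wc +0.168/-0.310 → slack +1.881/-1.660; half-tol=0.239, Σhalf²=0.546191
  +H: nom +7.770 → Σnom=39.990; wc +0.064/-0.260 → slack +1.945/-1.920; half-tol=0.162, Σhalf²=0.572435
  -I: nom -17.610 → Σnom=22.380; wc +0.480/-0.120 → slack +2.425/-2.040; half-tol=0.300, Σhalf²=0.662435
Nominal = 22.380. Worst-case = [22.380 - 2.040, 22.380 + 2.425] = [20.340, 24.805]. RSS = √0.662435 = 0.814.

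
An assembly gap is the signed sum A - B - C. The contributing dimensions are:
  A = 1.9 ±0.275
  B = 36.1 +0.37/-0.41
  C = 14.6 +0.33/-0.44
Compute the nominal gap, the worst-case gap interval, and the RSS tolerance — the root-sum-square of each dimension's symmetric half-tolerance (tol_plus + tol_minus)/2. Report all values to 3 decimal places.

Stack each dimension's contribution:
  +A: nom +1.900 → Σnom=1.900; wc +0.275/-0.275 → slack +0.275/-0.275; half-tol=0.275, Σhalf²=0.075625
  -B: nom -36.100 → Σnom=-34.200; wc +0.410/-0.370 → slack +0.685/-0.645; half-tol=0.390, Σhalf²=0.227725
  -C: nom -14.600 → Σnom=-48.800; wc +0.440/-0.330 → slack +1.125/-0.975; half-tol=0.385, Σhalf²=0.375950
Nominal = -48.800. Worst-case = [-48.800 - 0.975, -48.800 + 1.125] = [-49.775, -47.675]. RSS = √0.375950 = 0.613.

nominal=-48.800 wc=[-49.775,-47.675] rss=0.613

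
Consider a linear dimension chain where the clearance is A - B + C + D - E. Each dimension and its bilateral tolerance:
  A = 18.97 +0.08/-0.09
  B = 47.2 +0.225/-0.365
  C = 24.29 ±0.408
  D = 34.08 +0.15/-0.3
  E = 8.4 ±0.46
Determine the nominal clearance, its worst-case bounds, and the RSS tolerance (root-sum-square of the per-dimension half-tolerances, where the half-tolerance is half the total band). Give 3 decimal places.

nominal=21.740 wc=[20.257,23.203] rss=0.723

Stack each dimension's contribution:
  +A: nom +18.970 → Σnom=18.970; wc +0.080/-0.090 → slack +0.080/-0.090; half-tol=0.085, Σhalf²=0.007225
  -B: nom -47.200 → Σnom=-28.230; wc +0.365/-0.225 → slack +0.445/-0.315; half-tol=0.295, Σhalf²=0.094250
  +C: nom +24.290 → Σnom=-3.940; wc +0.408/-0.408 → slack +0.853/-0.723; half-tol=0.408, Σhalf²=0.260714
  +D: nom +34.080 → Σnom=30.140; wc +0.150/-0.300 → slack +1.003/-1.023; half-tol=0.225, Σhalf²=0.311339
  -E: nom -8.400 → Σnom=21.740; wc +0.460/-0.460 → slack +1.463/-1.483; half-tol=0.460, Σhalf²=0.522939
Nominal = 21.740. Worst-case = [21.740 - 1.483, 21.740 + 1.463] = [20.257, 23.203]. RSS = √0.522939 = 0.723.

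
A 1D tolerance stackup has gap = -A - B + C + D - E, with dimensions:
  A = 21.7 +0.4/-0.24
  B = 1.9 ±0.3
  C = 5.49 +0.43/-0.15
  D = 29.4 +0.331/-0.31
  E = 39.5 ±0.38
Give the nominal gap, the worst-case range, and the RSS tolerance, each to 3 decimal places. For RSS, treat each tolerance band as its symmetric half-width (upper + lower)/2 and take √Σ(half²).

Stack each dimension's contribution:
  -A: nom -21.700 → Σnom=-21.700; wc +0.240/-0.400 → slack +0.240/-0.400; half-tol=0.320, Σhalf²=0.102400
  -B: nom -1.900 → Σnom=-23.600; wc +0.300/-0.300 → slack +0.540/-0.700; half-tol=0.300, Σhalf²=0.192400
  +C: nom +5.490 → Σnom=-18.110; wc +0.430/-0.150 → slack +0.970/-0.850; half-tol=0.290, Σhalf²=0.276500
  +D: nom +29.400 → Σnom=11.290; wc +0.331/-0.310 → slack +1.301/-1.160; half-tol=0.321, Σhalf²=0.379220
  -E: nom -39.500 → Σnom=-28.210; wc +0.380/-0.380 → slack +1.681/-1.540; half-tol=0.380, Σhalf²=0.523620
Nominal = -28.210. Worst-case = [-28.210 - 1.540, -28.210 + 1.681] = [-29.750, -26.529]. RSS = √0.523620 = 0.724.

nominal=-28.210 wc=[-29.750,-26.529] rss=0.724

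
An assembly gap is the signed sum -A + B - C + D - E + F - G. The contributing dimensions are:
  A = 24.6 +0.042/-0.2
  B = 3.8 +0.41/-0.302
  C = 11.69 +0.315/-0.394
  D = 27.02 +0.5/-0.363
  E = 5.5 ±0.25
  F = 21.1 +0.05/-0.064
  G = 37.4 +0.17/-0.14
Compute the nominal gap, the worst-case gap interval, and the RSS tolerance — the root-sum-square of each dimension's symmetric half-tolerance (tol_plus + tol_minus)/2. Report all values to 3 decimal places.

Stack each dimension's contribution:
  -A: nom -24.600 → Σnom=-24.600; wc +0.200/-0.042 → slack +0.200/-0.042; half-tol=0.121, Σhalf²=0.014641
  +B: nom +3.800 → Σnom=-20.800; wc +0.410/-0.302 → slack +0.610/-0.344; half-tol=0.356, Σhalf²=0.141377
  -C: nom -11.690 → Σnom=-32.490; wc +0.394/-0.315 → slack +1.004/-0.659; half-tol=0.355, Σhalf²=0.267047
  +D: nom +27.020 → Σnom=-5.470; wc +0.500/-0.363 → slack +1.504/-1.022; half-tol=0.431, Σhalf²=0.453240
  -E: nom -5.500 → Σnom=-10.970; wc +0.250/-0.250 → slack +1.754/-1.272; half-tol=0.250, Σhalf²=0.515740
  +F: nom +21.100 → Σnom=10.130; wc +0.050/-0.064 → slack +1.804/-1.336; half-tol=0.057, Σhalf²=0.518988
  -G: nom -37.400 → Σnom=-27.270; wc +0.140/-0.170 → slack +1.944/-1.506; half-tol=0.155, Σhalf²=0.543013
Nominal = -27.270. Worst-case = [-27.270 - 1.506, -27.270 + 1.944] = [-28.776, -25.326]. RSS = √0.543013 = 0.737.

nominal=-27.270 wc=[-28.776,-25.326] rss=0.737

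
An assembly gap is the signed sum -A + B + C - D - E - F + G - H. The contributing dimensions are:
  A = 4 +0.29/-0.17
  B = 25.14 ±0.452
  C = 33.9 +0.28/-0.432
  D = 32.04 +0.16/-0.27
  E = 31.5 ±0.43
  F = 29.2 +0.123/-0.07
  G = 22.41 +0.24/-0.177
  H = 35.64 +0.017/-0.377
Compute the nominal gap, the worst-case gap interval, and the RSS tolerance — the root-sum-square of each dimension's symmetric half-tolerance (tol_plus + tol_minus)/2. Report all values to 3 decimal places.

nominal=-50.930 wc=[-53.011,-48.641] rss=0.841

Stack each dimension's contribution:
  -A: nom -4.000 → Σnom=-4.000; wc +0.170/-0.290 → slack +0.170/-0.290; half-tol=0.230, Σhalf²=0.052900
  +B: nom +25.140 → Σnom=21.140; wc +0.452/-0.452 → slack +0.622/-0.742; half-tol=0.452, Σhalf²=0.257204
  +C: nom +33.900 → Σnom=55.040; wc +0.280/-0.432 → slack +0.902/-1.174; half-tol=0.356, Σhalf²=0.383940
  -D: nom -32.040 → Σnom=23.000; wc +0.270/-0.160 → slack +1.172/-1.334; half-tol=0.215, Σhalf²=0.430165
  -E: nom -31.500 → Σnom=-8.500; wc +0.430/-0.430 → slack +1.602/-1.764; half-tol=0.430, Σhalf²=0.615065
  -F: nom -29.200 → Σnom=-37.700; wc +0.070/-0.123 → slack +1.672/-1.887; half-tol=0.097, Σhalf²=0.624377
  +G: nom +22.410 → Σnom=-15.290; wc +0.240/-0.177 → slack +1.912/-2.064; half-tol=0.208, Σhalf²=0.667849
  -H: nom -35.640 → Σnom=-50.930; wc +0.377/-0.017 → slack +2.289/-2.081; half-tol=0.197, Σhalf²=0.706658
Nominal = -50.930. Worst-case = [-50.930 - 2.081, -50.930 + 2.289] = [-53.011, -48.641]. RSS = √0.706658 = 0.841.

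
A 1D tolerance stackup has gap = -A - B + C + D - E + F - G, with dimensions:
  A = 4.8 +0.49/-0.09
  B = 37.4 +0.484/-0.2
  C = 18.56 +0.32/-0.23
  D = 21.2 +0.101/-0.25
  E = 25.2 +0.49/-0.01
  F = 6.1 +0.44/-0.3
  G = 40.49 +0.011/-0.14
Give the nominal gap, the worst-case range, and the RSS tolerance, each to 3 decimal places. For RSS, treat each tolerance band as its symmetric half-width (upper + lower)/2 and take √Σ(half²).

Stack each dimension's contribution:
  -A: nom -4.800 → Σnom=-4.800; wc +0.090/-0.490 → slack +0.090/-0.490; half-tol=0.290, Σhalf²=0.084100
  -B: nom -37.400 → Σnom=-42.200; wc +0.200/-0.484 → slack +0.290/-0.974; half-tol=0.342, Σhalf²=0.201064
  +C: nom +18.560 → Σnom=-23.640; wc +0.320/-0.230 → slack +0.610/-1.204; half-tol=0.275, Σhalf²=0.276689
  +D: nom +21.200 → Σnom=-2.440; wc +0.101/-0.250 → slack +0.711/-1.454; half-tol=0.175, Σhalf²=0.307489
  -E: nom -25.200 → Σnom=-27.640; wc +0.010/-0.490 → slack +0.721/-1.944; half-tol=0.250, Σhalf²=0.369989
  +F: nom +6.100 → Σnom=-21.540; wc +0.440/-0.300 → slack +1.161/-2.244; half-tol=0.370, Σhalf²=0.506889
  -G: nom -40.490 → Σnom=-62.030; wc +0.140/-0.011 → slack +1.301/-2.255; half-tol=0.076, Σhalf²=0.512589
Nominal = -62.030. Worst-case = [-62.030 - 2.255, -62.030 + 1.301] = [-64.285, -60.729]. RSS = √0.512589 = 0.716.

nominal=-62.030 wc=[-64.285,-60.729] rss=0.716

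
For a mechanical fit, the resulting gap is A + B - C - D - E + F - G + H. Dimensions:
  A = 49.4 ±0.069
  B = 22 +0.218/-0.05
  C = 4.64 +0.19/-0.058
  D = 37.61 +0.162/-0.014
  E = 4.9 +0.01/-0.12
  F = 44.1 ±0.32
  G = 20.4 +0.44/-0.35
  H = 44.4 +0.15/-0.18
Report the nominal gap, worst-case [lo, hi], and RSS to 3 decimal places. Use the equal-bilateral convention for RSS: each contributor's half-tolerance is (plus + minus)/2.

Stack each dimension's contribution:
  +A: nom +49.400 → Σnom=49.400; wc +0.069/-0.069 → slack +0.069/-0.069; half-tol=0.069, Σhalf²=0.004761
  +B: nom +22.000 → Σnom=71.400; wc +0.218/-0.050 → slack +0.287/-0.119; half-tol=0.134, Σhalf²=0.022717
  -C: nom -4.640 → Σnom=66.760; wc +0.058/-0.190 → slack +0.345/-0.309; half-tol=0.124, Σhalf²=0.038093
  -D: nom -37.610 → Σnom=29.150; wc +0.014/-0.162 → slack +0.359/-0.471; half-tol=0.088, Σhalf²=0.045837
  -E: nom -4.900 → Σnom=24.250; wc +0.120/-0.010 → slack +0.479/-0.481; half-tol=0.065, Σhalf²=0.050062
  +F: nom +44.100 → Σnom=68.350; wc +0.320/-0.320 → slack +0.799/-0.801; half-tol=0.320, Σhalf²=0.152462
  -G: nom -20.400 → Σnom=47.950; wc +0.350/-0.440 → slack +1.149/-1.241; half-tol=0.395, Σhalf²=0.308487
  +H: nom +44.400 → Σnom=92.350; wc +0.150/-0.180 → slack +1.299/-1.421; half-tol=0.165, Σhalf²=0.335712
Nominal = 92.350. Worst-case = [92.350 - 1.421, 92.350 + 1.299] = [90.929, 93.649]. RSS = √0.335712 = 0.579.

nominal=92.350 wc=[90.929,93.649] rss=0.579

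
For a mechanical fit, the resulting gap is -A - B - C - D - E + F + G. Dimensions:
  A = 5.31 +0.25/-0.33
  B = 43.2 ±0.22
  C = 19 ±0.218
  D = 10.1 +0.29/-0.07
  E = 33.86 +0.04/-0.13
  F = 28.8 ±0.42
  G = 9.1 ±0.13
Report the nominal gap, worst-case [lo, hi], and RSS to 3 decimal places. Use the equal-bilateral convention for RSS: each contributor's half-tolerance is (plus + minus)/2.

Stack each dimension's contribution:
  -A: nom -5.310 → Σnom=-5.310; wc +0.330/-0.250 → slack +0.330/-0.250; half-tol=0.290, Σhalf²=0.084100
  -B: nom -43.200 → Σnom=-48.510; wc +0.220/-0.220 → slack +0.550/-0.470; half-tol=0.220, Σhalf²=0.132500
  -C: nom -19.000 → Σnom=-67.510; wc +0.218/-0.218 → slack +0.768/-0.688; half-tol=0.218, Σhalf²=0.180024
  -D: nom -10.100 → Σnom=-77.610; wc +0.070/-0.290 → slack +0.838/-0.978; half-tol=0.180, Σhalf²=0.212424
  -E: nom -33.860 → Σnom=-111.470; wc +0.130/-0.040 → slack +0.968/-1.018; half-tol=0.085, Σhalf²=0.219649
  +F: nom +28.800 → Σnom=-82.670; wc +0.420/-0.420 → slack +1.388/-1.438; half-tol=0.420, Σhalf²=0.396049
  +G: nom +9.100 → Σnom=-73.570; wc +0.130/-0.130 → slack +1.518/-1.568; half-tol=0.130, Σhalf²=0.412949
Nominal = -73.570. Worst-case = [-73.570 - 1.568, -73.570 + 1.518] = [-75.138, -72.052]. RSS = √0.412949 = 0.643.

nominal=-73.570 wc=[-75.138,-72.052] rss=0.643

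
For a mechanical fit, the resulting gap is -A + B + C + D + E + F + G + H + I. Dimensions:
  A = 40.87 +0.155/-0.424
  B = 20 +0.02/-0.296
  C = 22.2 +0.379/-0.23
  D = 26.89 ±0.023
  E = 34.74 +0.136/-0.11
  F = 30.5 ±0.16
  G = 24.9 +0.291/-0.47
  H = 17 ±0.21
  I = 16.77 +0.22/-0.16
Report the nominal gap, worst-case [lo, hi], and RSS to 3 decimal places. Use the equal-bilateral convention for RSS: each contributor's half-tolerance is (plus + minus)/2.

Stack each dimension's contribution:
  -A: nom -40.870 → Σnom=-40.870; wc +0.424/-0.155 → slack +0.424/-0.155; half-tol=0.289, Σhalf²=0.083810
  +B: nom +20.000 → Σnom=-20.870; wc +0.020/-0.296 → slack +0.444/-0.451; half-tol=0.158, Σhalf²=0.108774
  +C: nom +22.200 → Σnom=1.330; wc +0.379/-0.230 → slack +0.823/-0.681; half-tol=0.304, Σhalf²=0.201494
  +D: nom +26.890 → Σnom=28.220; wc +0.023/-0.023 → slack +0.846/-0.704; half-tol=0.023, Σhalf²=0.202023
  +E: nom +34.740 → Σnom=62.960; wc +0.136/-0.110 → slack +0.982/-0.814; half-tol=0.123, Σhalf²=0.217152
  +F: nom +30.500 → Σnom=93.460; wc +0.160/-0.160 → slack +1.142/-0.974; half-tol=0.160, Σhalf²=0.242752
  +G: nom +24.900 → Σnom=118.360; wc +0.291/-0.470 → slack +1.433/-1.444; half-tol=0.380, Σhalf²=0.387533
  +H: nom +17.000 → Σnom=135.360; wc +0.210/-0.210 → slack +1.643/-1.654; half-tol=0.210, Σhalf²=0.431633
  +I: nom +16.770 → Σnom=152.130; wc +0.220/-0.160 → slack +1.863/-1.814; half-tol=0.190, Σhalf²=0.467733
Nominal = 152.130. Worst-case = [152.130 - 1.814, 152.130 + 1.863] = [150.316, 153.993]. RSS = √0.467733 = 0.684.

nominal=152.130 wc=[150.316,153.993] rss=0.684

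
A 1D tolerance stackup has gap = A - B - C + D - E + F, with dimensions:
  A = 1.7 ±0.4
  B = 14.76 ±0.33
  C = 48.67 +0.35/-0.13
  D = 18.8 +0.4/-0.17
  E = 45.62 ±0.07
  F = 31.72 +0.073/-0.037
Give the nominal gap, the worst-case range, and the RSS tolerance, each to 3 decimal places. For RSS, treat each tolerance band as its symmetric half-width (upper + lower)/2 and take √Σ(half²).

nominal=-56.830 wc=[-58.187,-55.427] rss=0.645

Stack each dimension's contribution:
  +A: nom +1.700 → Σnom=1.700; wc +0.400/-0.400 → slack +0.400/-0.400; half-tol=0.400, Σhalf²=0.160000
  -B: nom -14.760 → Σnom=-13.060; wc +0.330/-0.330 → slack +0.730/-0.730; half-tol=0.330, Σhalf²=0.268900
  -C: nom -48.670 → Σnom=-61.730; wc +0.130/-0.350 → slack +0.860/-1.080; half-tol=0.240, Σhalf²=0.326500
  +D: nom +18.800 → Σnom=-42.930; wc +0.400/-0.170 → slack +1.260/-1.250; half-tol=0.285, Σhalf²=0.407725
  -E: nom -45.620 → Σnom=-88.550; wc +0.070/-0.070 → slack +1.330/-1.320; half-tol=0.070, Σhalf²=0.412625
  +F: nom +31.720 → Σnom=-56.830; wc +0.073/-0.037 → slack +1.403/-1.357; half-tol=0.055, Σhalf²=0.415650
Nominal = -56.830. Worst-case = [-56.830 - 1.357, -56.830 + 1.403] = [-58.187, -55.427]. RSS = √0.415650 = 0.645.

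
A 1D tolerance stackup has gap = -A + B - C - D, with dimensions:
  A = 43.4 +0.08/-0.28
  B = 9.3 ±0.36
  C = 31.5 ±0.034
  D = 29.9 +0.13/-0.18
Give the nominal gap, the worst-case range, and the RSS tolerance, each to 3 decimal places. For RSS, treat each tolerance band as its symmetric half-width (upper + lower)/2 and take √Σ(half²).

Stack each dimension's contribution:
  -A: nom -43.400 → Σnom=-43.400; wc +0.280/-0.080 → slack +0.280/-0.080; half-tol=0.180, Σhalf²=0.032400
  +B: nom +9.300 → Σnom=-34.100; wc +0.360/-0.360 → slack +0.640/-0.440; half-tol=0.360, Σhalf²=0.162000
  -C: nom -31.500 → Σnom=-65.600; wc +0.034/-0.034 → slack +0.674/-0.474; half-tol=0.034, Σhalf²=0.163156
  -D: nom -29.900 → Σnom=-95.500; wc +0.180/-0.130 → slack +0.854/-0.604; half-tol=0.155, Σhalf²=0.187181
Nominal = -95.500. Worst-case = [-95.500 - 0.604, -95.500 + 0.854] = [-96.104, -94.646]. RSS = √0.187181 = 0.433.

nominal=-95.500 wc=[-96.104,-94.646] rss=0.433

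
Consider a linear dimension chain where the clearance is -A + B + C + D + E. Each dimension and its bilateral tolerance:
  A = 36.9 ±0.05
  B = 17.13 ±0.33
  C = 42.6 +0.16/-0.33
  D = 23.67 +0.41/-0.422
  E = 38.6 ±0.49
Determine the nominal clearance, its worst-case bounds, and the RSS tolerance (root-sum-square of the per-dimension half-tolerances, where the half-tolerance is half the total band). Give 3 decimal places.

nominal=85.100 wc=[83.478,86.540] rss=0.765

Stack each dimension's contribution:
  -A: nom -36.900 → Σnom=-36.900; wc +0.050/-0.050 → slack +0.050/-0.050; half-tol=0.050, Σhalf²=0.002500
  +B: nom +17.130 → Σnom=-19.770; wc +0.330/-0.330 → slack +0.380/-0.380; half-tol=0.330, Σhalf²=0.111400
  +C: nom +42.600 → Σnom=22.830; wc +0.160/-0.330 → slack +0.540/-0.710; half-tol=0.245, Σhalf²=0.171425
  +D: nom +23.670 → Σnom=46.500; wc +0.410/-0.422 → slack +0.950/-1.132; half-tol=0.416, Σhalf²=0.344481
  +E: nom +38.600 → Σnom=85.100; wc +0.490/-0.490 → slack +1.440/-1.622; half-tol=0.490, Σhalf²=0.584581
Nominal = 85.100. Worst-case = [85.100 - 1.622, 85.100 + 1.440] = [83.478, 86.540]. RSS = √0.584581 = 0.765.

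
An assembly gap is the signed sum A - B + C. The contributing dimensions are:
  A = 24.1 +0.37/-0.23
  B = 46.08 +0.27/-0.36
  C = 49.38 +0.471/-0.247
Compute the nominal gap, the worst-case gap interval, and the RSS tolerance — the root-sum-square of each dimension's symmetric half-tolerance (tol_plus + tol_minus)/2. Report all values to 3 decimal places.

Stack each dimension's contribution:
  +A: nom +24.100 → Σnom=24.100; wc +0.370/-0.230 → slack +0.370/-0.230; half-tol=0.300, Σhalf²=0.090000
  -B: nom -46.080 → Σnom=-21.980; wc +0.360/-0.270 → slack +0.730/-0.500; half-tol=0.315, Σhalf²=0.189225
  +C: nom +49.380 → Σnom=27.400; wc +0.471/-0.247 → slack +1.201/-0.747; half-tol=0.359, Σhalf²=0.318106
Nominal = 27.400. Worst-case = [27.400 - 0.747, 27.400 + 1.201] = [26.653, 28.601]. RSS = √0.318106 = 0.564.

nominal=27.400 wc=[26.653,28.601] rss=0.564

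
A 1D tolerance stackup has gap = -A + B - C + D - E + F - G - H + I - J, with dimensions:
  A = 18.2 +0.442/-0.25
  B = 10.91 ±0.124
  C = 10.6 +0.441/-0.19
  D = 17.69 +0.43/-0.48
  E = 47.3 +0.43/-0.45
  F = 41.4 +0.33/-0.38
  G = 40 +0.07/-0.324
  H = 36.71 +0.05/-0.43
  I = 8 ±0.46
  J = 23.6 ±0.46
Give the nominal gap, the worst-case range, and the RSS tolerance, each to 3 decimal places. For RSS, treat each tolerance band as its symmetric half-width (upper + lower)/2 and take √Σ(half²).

nominal=-98.410 wc=[-101.747,-94.962] rss=1.132

Stack each dimension's contribution:
  -A: nom -18.200 → Σnom=-18.200; wc +0.250/-0.442 → slack +0.250/-0.442; half-tol=0.346, Σhalf²=0.119716
  +B: nom +10.910 → Σnom=-7.290; wc +0.124/-0.124 → slack +0.374/-0.566; half-tol=0.124, Σhalf²=0.135092
  -C: nom -10.600 → Σnom=-17.890; wc +0.190/-0.441 → slack +0.564/-1.007; half-tol=0.316, Σhalf²=0.234632
  +D: nom +17.690 → Σnom=-0.200; wc +0.430/-0.480 → slack +0.994/-1.487; half-tol=0.455, Σhalf²=0.441657
  -E: nom -47.300 → Σnom=-47.500; wc +0.450/-0.430 → slack +1.444/-1.917; half-tol=0.440, Σhalf²=0.635257
  +F: nom +41.400 → Σnom=-6.100; wc +0.330/-0.380 → slack +1.774/-2.297; half-tol=0.355, Σhalf²=0.761282
  -G: nom -40.000 → Σnom=-46.100; wc +0.324/-0.070 → slack +2.098/-2.367; half-tol=0.197, Σhalf²=0.800091
  -H: nom -36.710 → Σnom=-82.810; wc +0.430/-0.050 → slack +2.528/-2.417; half-tol=0.240, Σhalf²=0.857691
  +I: nom +8.000 → Σnom=-74.810; wc +0.460/-0.460 → slack +2.988/-2.877; half-tol=0.460, Σhalf²=1.069291
  -J: nom -23.600 → Σnom=-98.410; wc +0.460/-0.460 → slack +3.448/-3.337; half-tol=0.460, Σhalf²=1.280891
Nominal = -98.410. Worst-case = [-98.410 - 3.337, -98.410 + 3.448] = [-101.747, -94.962]. RSS = √1.280891 = 1.132.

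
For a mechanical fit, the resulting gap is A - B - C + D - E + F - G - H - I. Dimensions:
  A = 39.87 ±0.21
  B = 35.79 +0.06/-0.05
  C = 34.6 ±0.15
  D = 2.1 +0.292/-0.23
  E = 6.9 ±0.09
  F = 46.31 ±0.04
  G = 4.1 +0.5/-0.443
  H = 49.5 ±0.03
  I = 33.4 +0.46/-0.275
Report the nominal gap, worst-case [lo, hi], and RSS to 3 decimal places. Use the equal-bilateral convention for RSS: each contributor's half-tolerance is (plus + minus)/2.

nominal=-76.010 wc=[-77.780,-74.430] rss=0.711

Stack each dimension's contribution:
  +A: nom +39.870 → Σnom=39.870; wc +0.210/-0.210 → slack +0.210/-0.210; half-tol=0.210, Σhalf²=0.044100
  -B: nom -35.790 → Σnom=4.080; wc +0.050/-0.060 → slack +0.260/-0.270; half-tol=0.055, Σhalf²=0.047125
  -C: nom -34.600 → Σnom=-30.520; wc +0.150/-0.150 → slack +0.410/-0.420; half-tol=0.150, Σhalf²=0.069625
  +D: nom +2.100 → Σnom=-28.420; wc +0.292/-0.230 → slack +0.702/-0.650; half-tol=0.261, Σhalf²=0.137746
  -E: nom -6.900 → Σnom=-35.320; wc +0.090/-0.090 → slack +0.792/-0.740; half-tol=0.090, Σhalf²=0.145846
  +F: nom +46.310 → Σnom=10.990; wc +0.040/-0.040 → slack +0.832/-0.780; half-tol=0.040, Σhalf²=0.147446
  -G: nom -4.100 → Σnom=6.890; wc +0.443/-0.500 → slack +1.275/-1.280; half-tol=0.472, Σhalf²=0.369758
  -H: nom -49.500 → Σnom=-42.610; wc +0.030/-0.030 → slack +1.305/-1.310; half-tol=0.030, Σhalf²=0.370658
  -I: nom -33.400 → Σnom=-76.010; wc +0.275/-0.460 → slack +1.580/-1.770; half-tol=0.368, Σhalf²=0.505715
Nominal = -76.010. Worst-case = [-76.010 - 1.770, -76.010 + 1.580] = [-77.780, -74.430]. RSS = √0.505715 = 0.711.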